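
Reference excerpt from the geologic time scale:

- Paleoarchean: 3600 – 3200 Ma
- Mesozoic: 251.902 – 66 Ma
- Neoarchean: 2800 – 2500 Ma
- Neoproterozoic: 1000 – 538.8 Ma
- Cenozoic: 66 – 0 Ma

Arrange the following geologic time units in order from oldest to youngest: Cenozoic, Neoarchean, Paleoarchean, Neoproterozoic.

Sorting by start age (descending Ma, since larger Ma = older): Paleoarchean start 3600, Neoarchean start 2800, Neoproterozoic start 1000, Cenozoic start 66.

Paleoarchean, Neoarchean, Neoproterozoic, Cenozoic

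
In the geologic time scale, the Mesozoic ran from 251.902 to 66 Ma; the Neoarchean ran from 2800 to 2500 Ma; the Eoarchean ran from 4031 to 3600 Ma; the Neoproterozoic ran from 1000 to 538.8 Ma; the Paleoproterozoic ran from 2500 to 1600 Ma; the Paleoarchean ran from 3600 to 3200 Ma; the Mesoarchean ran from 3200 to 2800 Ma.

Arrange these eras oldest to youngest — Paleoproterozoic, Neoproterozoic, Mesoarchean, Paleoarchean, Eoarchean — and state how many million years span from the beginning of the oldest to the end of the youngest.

Eoarchean → Paleoarchean → Mesoarchean → Paleoproterozoic → Neoproterozoic; total span 3492.2 Myr

Start ages (Ma): Eoarchean 4031, Paleoarchean 3600, Mesoarchean 3200, Paleoproterozoic 2500, Neoproterozoic 1000.
Ordered oldest to youngest: Eoarchean, Paleoarchean, Mesoarchean, Paleoproterozoic, Neoproterozoic.
Span = 4031 − 538.8 = 3492.2 Myr.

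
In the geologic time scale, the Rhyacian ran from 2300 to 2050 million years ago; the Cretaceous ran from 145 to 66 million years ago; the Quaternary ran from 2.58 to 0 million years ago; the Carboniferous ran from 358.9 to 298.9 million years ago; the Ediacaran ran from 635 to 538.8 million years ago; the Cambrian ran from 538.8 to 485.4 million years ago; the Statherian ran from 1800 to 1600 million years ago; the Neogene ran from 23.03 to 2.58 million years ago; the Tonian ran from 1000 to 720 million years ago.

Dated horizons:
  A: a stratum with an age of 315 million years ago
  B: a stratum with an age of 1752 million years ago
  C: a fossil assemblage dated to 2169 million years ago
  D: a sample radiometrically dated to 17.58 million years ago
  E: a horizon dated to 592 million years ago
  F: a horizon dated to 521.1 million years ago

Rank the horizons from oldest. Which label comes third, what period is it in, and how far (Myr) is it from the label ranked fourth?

Sorted oldest-first by Ma: C (2169), B (1752), E (592), F (521.1), A (315), D (17.58).
The third oldest is E at 592 Ma, which lies in 635–538.8 Ma: the Ediacaran.
The fourth oldest is F at 521.1 Ma; separation = |592 − 521.1| = 70.9 Myr.

E, in the Ediacaran; 70.9 million years to F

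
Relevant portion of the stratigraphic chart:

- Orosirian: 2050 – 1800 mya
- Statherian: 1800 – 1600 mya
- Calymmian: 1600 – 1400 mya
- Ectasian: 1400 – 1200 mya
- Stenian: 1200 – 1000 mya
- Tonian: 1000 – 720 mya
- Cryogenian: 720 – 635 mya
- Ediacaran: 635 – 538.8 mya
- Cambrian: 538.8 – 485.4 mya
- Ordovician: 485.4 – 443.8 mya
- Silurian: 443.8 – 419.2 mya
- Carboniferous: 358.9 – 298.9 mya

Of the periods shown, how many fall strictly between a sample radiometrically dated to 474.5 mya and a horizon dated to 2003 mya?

The older date is 2003 Ma and the younger is 474.5 Ma.
Periods with start < 2003 and end > 474.5 Ma: Statherian (1800–1600), Calymmian (1600–1400), Ectasian (1400–1200), Stenian (1200–1000), Tonian (1000–720), Cryogenian (720–635), Ediacaran (635–538.8), Cambrian (538.8–485.4).
That is 8 complete periods.

8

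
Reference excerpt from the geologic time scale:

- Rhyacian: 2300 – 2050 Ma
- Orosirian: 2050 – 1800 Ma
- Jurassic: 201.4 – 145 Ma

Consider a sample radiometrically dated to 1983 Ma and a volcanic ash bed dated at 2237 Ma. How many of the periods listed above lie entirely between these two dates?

The older date is 2237 Ma and the younger is 1983 Ma.
No period both begins after 2237 Ma and ends before 1983 Ma, so the count is 0.

0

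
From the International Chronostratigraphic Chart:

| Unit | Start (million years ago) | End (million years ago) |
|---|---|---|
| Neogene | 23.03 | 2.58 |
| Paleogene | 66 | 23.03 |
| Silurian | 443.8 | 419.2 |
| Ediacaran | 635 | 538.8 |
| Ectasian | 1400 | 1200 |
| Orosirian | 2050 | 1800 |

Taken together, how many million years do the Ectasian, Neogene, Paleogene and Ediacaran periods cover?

359.62 million years

Duration is start − end for each: (1400 − 1200) + (23.03 − 2.58) + (66 − 23.03) + (635 − 538.8).
That is 200 + 20.45 + 42.97 + 96.2, which totals 359.62 million years.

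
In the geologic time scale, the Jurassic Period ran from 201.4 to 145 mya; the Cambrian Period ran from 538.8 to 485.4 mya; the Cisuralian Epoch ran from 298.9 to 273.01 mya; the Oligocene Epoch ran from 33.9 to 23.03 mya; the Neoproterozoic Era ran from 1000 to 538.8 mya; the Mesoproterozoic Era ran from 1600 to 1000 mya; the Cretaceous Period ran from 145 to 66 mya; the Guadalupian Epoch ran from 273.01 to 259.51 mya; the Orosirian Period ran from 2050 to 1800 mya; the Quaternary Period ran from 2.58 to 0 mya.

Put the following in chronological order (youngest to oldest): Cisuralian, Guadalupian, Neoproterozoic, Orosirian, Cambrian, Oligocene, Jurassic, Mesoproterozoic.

The oldest of these is Orosirian (starts 2050 Ma) and the youngest is Oligocene (ends 23.03 Ma).
In between, by decreasing start age: Mesoproterozoic (1600), Neoproterozoic (1000), Cambrian (538.8), Cisuralian (298.9), Guadalupian (273.01), Jurassic (201.4).
Listing youngest first means reversing that sequence.

Oligocene, Jurassic, Guadalupian, Cisuralian, Cambrian, Neoproterozoic, Mesoproterozoic, Orosirian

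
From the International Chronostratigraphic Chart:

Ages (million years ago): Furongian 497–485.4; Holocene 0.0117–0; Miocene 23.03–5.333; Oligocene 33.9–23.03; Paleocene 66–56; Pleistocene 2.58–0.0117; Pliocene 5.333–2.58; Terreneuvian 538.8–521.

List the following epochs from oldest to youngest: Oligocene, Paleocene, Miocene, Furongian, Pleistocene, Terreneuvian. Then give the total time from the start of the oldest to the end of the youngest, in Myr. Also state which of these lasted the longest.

Terreneuvian, Furongian, Paleocene, Oligocene, Miocene, Pleistocene; total span 538.7883 Myr; longest is Terreneuvian

From the excerpt: Oligocene 33.9–23.03; Paleocene 66–56; Miocene 23.03–5.333; Furongian 497–485.4; Pleistocene 2.58–0.0117; Terreneuvian 538.8–521 (Ma).
Larger Ma is earlier, so the oldest is Terreneuvian and the youngest is Pleistocene; oldest to youngest: Terreneuvian, Furongian, Paleocene, Oligocene, Miocene, Pleistocene.
Oldest start 538.8 minus youngest end 0.0117 gives 538.7883 Myr overall.
Individual lengths (start − end): Miocene 17.697; Oligocene 10.87; Pleistocene 2.5683; Paleocene 10; Furongian 11.6; Terreneuvian 17.8. The largest is Terreneuvian at 17.8 Myr.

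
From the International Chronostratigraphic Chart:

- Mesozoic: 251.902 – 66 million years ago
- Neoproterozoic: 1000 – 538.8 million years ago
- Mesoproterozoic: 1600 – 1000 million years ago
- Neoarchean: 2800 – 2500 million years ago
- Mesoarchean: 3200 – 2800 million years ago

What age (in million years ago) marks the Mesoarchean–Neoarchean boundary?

2800 million years ago

The Mesoarchean ends and the Neoarchean begins at 2800 million years ago.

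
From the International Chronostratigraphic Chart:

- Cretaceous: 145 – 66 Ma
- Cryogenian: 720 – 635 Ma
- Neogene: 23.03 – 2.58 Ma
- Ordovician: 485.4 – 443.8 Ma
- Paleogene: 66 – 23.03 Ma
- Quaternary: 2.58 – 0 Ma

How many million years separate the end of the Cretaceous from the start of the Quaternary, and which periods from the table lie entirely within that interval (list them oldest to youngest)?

63.42 million years; Paleogene, Neogene

End of Cretaceous = 66 Ma; start of Quaternary = 2.58 Ma.
Gap = 66 − 2.58 = 63.42 Myr.
Periods wholly inside 66–2.58 Ma: Paleogene (66–23.03), Neogene (23.03–2.58).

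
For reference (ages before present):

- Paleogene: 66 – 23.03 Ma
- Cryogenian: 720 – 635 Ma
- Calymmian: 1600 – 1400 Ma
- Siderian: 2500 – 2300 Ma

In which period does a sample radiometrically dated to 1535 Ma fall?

1535 Ma lies between 1600 and 1400 Ma, so it falls in the Calymmian.

Calymmian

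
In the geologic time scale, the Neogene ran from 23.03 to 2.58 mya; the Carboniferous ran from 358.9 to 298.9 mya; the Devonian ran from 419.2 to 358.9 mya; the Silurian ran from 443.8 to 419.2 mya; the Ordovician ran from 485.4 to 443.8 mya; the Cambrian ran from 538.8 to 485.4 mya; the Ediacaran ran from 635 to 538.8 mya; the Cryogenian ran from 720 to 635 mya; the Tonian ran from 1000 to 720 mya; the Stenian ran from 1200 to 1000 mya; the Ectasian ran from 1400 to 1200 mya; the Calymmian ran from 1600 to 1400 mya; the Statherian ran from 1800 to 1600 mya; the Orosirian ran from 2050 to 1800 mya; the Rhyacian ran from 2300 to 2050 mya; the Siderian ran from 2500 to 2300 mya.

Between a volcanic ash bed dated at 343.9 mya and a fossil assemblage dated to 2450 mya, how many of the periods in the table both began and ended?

13

2450 Ma sits inside the Siderian (2500–2300) and 343.9 Ma inside the Carboniferous (358.9–298.9); neither of those is wholly between the two dates.
The listed periods lying completely between them are Rhyacian, Orosirian, Statherian, Calymmian, Ectasian, Stenian, Tonian, Cryogenian, Ediacaran, Cambrian, Ordovician, Silurian, Devonian — 13 in all.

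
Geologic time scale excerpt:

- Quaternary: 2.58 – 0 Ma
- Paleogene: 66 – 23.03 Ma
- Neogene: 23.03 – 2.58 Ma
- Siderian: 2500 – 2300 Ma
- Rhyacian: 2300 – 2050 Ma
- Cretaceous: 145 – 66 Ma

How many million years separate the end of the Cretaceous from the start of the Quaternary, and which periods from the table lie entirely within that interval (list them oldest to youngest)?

63.42 million years; Paleogene, Neogene

The Cretaceous closes at 66 Ma and the Quaternary opens at 2.58 Ma, so the interval is 66 − 2.58 = 63.42 Myr.
A period fits inside if it starts at or after 66 Ma and ends at or before 2.58 Ma; oldest first that gives Paleogene, Neogene.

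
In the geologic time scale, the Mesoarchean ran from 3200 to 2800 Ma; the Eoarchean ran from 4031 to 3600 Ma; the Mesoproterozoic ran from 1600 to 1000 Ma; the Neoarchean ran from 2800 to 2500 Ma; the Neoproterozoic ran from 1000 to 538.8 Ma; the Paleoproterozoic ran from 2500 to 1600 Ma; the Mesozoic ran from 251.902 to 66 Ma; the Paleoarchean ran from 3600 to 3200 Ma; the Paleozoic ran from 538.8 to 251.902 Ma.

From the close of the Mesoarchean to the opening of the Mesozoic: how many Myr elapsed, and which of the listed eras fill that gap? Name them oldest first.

End of Mesoarchean = 2800 Ma; start of Mesozoic = 251.902 Ma.
Gap = 2800 − 251.902 = 2548.098 Myr.
Eras wholly inside 2800–251.902 Ma: Neoarchean (2800–2500), Paleoproterozoic (2500–1600), Mesoproterozoic (1600–1000), Neoproterozoic (1000–538.8), Paleozoic (538.8–251.902).

2548.098 million years; Neoarchean, Paleoproterozoic, Mesoproterozoic, Neoproterozoic, Paleozoic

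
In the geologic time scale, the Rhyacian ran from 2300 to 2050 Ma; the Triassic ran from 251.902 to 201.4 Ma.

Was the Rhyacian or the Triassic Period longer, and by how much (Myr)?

Rhyacian: 2300 − 2050 = 250 Myr.
Triassic: 251.902 − 201.4 = 50.502 Myr.
Difference: 250 − 50.502 = 199.498 Myr, so the Rhyacian was longer.

Rhyacian, by 199.498 million years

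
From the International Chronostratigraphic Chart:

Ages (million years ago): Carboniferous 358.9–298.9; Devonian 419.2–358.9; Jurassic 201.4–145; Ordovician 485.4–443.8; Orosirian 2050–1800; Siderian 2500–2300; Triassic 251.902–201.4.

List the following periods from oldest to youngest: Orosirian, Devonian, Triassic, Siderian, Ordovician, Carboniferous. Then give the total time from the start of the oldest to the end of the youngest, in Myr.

Start ages (Ma): Siderian 2500, Orosirian 2050, Ordovician 485.4, Devonian 419.2, Carboniferous 358.9, Triassic 251.902.
Ordered oldest to youngest: Siderian, Orosirian, Ordovician, Devonian, Carboniferous, Triassic.
Span = 2500 − 201.4 = 2298.6 Myr.

Siderian, Orosirian, Ordovician, Devonian, Carboniferous, Triassic; total span 2298.6 Myr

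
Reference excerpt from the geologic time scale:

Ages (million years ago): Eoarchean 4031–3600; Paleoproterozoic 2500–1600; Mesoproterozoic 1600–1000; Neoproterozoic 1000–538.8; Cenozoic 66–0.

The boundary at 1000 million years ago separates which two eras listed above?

The Mesoproterozoic ends at 1000 million years ago and the Neoproterozoic begins at 1000 million years ago, so they share that boundary.

Mesoproterozoic and Neoproterozoic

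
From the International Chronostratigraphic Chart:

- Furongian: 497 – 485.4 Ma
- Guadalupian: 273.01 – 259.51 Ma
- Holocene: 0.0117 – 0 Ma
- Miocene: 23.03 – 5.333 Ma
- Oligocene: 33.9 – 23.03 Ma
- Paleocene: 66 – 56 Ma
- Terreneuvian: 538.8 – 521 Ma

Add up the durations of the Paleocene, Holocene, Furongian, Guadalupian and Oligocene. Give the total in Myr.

Each duration: Paleocene = 10; Holocene = 0.0117; Furongian = 11.6; Guadalupian = 13.5; Oligocene = 10.87.
Sum: 10 + 0.0117 + 11.6 + 13.5 + 10.87 = 45.9817 Myr.

45.9817 million years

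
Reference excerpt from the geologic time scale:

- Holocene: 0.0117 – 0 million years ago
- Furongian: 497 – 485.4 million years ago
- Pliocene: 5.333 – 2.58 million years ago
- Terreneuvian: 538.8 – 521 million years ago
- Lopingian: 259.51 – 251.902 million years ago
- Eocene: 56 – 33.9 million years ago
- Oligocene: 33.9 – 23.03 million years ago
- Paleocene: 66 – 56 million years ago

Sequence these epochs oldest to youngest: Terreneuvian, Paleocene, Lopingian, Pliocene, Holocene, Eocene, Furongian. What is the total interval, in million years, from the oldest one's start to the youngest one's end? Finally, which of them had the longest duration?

Start ages (Ma): Terreneuvian 538.8, Furongian 497, Lopingian 259.51, Paleocene 66, Eocene 56, Pliocene 5.333, Holocene 0.0117.
Ordered oldest to youngest: Terreneuvian, Furongian, Lopingian, Paleocene, Eocene, Pliocene, Holocene.
Span = 538.8 − 0 = 538.8 Myr.
Durations: Pliocene 2.753, Holocene 0.0117, Lopingian 7.608, Paleocene 10, Eocene 22.1, Furongian 11.6, Terreneuvian 17.8 → longest is Eocene (22.1 Myr).

Terreneuvian → Furongian → Lopingian → Paleocene → Eocene → Pliocene → Holocene; total span 538.8 Myr; longest is Eocene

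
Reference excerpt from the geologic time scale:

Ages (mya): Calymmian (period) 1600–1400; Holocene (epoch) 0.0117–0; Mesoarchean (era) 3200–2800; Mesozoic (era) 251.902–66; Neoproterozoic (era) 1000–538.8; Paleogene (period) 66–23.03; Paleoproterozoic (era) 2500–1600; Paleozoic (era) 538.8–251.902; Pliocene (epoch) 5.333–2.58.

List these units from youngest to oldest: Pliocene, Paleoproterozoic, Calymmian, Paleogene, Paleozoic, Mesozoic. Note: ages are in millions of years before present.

Pliocene, then Paleogene, then Mesozoic, then Paleozoic, then Calymmian, then Paleoproterozoic

The oldest of these is Paleoproterozoic (starts 2500 Ma) and the youngest is Pliocene (ends 2.58 Ma).
In between, by decreasing start age: Calymmian (1600), Paleozoic (538.8), Mesozoic (251.902), Paleogene (66).
Listing youngest first means reversing that sequence.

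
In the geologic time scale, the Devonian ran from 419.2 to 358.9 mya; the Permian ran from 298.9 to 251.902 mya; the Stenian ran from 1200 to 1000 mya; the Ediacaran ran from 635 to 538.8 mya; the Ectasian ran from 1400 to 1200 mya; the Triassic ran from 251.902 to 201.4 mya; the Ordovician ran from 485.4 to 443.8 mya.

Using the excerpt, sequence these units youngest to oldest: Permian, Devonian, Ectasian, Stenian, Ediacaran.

Permian → Devonian → Ediacaran → Stenian → Ectasian

Sorting by start age (ascending Ma, since larger Ma = older): Permian began 298.9, Devonian began 419.2, Ediacaran began 635, Stenian began 1200, Ectasian began 1400.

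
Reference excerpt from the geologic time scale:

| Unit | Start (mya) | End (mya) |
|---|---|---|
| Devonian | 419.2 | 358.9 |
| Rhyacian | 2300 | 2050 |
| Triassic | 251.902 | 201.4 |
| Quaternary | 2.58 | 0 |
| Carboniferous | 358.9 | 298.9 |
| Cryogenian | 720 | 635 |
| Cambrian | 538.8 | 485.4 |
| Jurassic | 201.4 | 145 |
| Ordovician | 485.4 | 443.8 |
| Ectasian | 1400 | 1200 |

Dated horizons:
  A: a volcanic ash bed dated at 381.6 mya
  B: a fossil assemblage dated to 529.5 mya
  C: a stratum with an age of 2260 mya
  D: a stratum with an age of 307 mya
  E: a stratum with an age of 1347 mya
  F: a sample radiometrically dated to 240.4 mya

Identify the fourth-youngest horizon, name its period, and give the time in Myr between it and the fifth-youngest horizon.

B, in the Cambrian; 817.5 million years to E

Smaller Ma means younger, so youngest first: F 240.4 < D 307 < A 381.6 < B 529.5 < E 1347 < C 2260.
Counting 4 along gives B (529.5 Ma); the excerpt puts that inside the Cambrian, 538.8–485.4 Ma.
Next in line is E (1347 Ma), and 1347 − 529.5 = 817.5 Myr.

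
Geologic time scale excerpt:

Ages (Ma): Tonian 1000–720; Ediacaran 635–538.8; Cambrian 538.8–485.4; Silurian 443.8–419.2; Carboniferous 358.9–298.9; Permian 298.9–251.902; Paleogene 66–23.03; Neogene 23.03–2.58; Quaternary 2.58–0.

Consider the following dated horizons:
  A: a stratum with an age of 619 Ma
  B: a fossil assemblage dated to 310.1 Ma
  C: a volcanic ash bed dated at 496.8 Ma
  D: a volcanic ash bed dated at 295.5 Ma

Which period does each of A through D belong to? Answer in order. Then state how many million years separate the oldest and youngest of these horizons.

A: 619 Ma lies in 635–538.8 Ma, so Ediacaran.
B: 310.1 Ma lies in 358.9–298.9 Ma, so Carboniferous.
C: 496.8 Ma lies in 538.8–485.4 Ma, so Cambrian.
D: 295.5 Ma lies in 298.9–251.902 Ma, so Permian.
Oldest = 619 Ma, youngest = 295.5 Ma → span 323.5 Myr.

A — Ediacaran; B — Carboniferous; C — Cambrian; D — Permian; span 323.5 million years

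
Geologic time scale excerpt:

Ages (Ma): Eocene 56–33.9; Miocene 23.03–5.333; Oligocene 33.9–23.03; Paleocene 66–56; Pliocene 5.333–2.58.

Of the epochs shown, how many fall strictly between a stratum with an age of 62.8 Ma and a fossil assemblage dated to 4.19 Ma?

62.8 Ma sits inside the Paleocene (66–56) and 4.19 Ma inside the Pliocene (5.333–2.58); neither of those is wholly between the two dates.
The listed epochs lying completely between them are Eocene, Oligocene, Miocene — 3 in all.

3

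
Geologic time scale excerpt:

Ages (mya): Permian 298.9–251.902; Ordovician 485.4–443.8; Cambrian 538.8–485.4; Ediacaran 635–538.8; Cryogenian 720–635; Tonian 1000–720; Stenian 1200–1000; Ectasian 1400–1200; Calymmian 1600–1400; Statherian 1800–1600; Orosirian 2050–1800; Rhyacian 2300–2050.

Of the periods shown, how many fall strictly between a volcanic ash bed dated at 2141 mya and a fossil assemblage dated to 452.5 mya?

2141 Ma sits inside the Rhyacian (2300–2050) and 452.5 Ma inside the Ordovician (485.4–443.8); neither of those is wholly between the two dates.
The listed periods lying completely between them are Orosirian, Statherian, Calymmian, Ectasian, Stenian, Tonian, Cryogenian, Ediacaran, Cambrian — 9 in all.

9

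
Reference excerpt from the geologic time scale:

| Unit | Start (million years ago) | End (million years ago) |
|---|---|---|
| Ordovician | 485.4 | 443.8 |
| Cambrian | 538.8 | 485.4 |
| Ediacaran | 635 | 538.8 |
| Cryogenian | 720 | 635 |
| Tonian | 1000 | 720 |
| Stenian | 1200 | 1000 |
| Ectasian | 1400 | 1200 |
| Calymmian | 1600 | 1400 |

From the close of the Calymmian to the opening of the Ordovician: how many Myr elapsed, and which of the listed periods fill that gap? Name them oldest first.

The Calymmian closes at 1400 Ma and the Ordovician opens at 485.4 Ma, so the interval is 1400 − 485.4 = 914.6 Myr.
A period fits inside if it starts at or after 1400 Ma and ends at or before 485.4 Ma; oldest first that gives Ectasian, Stenian, Tonian, Cryogenian, Ediacaran, Cambrian.

914.6 million years; Ectasian, Stenian, Tonian, Cryogenian, Ediacaran, Cambrian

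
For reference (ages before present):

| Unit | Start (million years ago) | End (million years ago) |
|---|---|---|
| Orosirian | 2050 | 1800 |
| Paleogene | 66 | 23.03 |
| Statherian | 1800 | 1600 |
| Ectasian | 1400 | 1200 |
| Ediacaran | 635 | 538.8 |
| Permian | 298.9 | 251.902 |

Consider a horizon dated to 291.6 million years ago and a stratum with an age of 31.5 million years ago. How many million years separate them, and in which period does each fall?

260.1 million years apart; the first in the Permian, the second in the Paleogene

Elapsed time: 291.6 − 31.5 = 260.1 Myr.
291.6 Ma lies within 298.9–251.902 Ma: Permian.
31.5 Ma lies within 66–23.03 Ma: Paleogene.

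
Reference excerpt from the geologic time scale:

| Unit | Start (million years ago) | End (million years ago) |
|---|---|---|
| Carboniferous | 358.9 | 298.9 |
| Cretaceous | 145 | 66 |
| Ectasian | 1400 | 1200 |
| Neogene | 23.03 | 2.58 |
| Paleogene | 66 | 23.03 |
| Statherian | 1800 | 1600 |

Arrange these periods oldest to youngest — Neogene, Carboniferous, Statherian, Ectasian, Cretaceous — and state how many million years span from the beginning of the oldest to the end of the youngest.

Start ages (Ma): Statherian 1800, Ectasian 1400, Carboniferous 358.9, Cretaceous 145, Neogene 23.03.
Ordered oldest to youngest: Statherian, Ectasian, Carboniferous, Cretaceous, Neogene.
Span = 1800 − 2.58 = 1797.42 Myr.

Statherian, Ectasian, Carboniferous, Cretaceous, Neogene; total span 1797.42 Myr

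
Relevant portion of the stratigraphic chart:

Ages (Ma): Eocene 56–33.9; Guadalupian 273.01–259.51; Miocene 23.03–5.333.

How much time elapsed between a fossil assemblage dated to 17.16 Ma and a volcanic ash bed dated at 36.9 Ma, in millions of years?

19.74 million years

36.9 − 17.16 = 19.74 million years.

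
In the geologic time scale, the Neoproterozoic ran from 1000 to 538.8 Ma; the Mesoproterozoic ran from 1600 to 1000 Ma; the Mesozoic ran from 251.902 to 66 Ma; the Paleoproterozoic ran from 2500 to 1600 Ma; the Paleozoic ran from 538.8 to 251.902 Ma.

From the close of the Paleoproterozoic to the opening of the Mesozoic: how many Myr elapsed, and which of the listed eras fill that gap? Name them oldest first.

1348.098 million years; Mesoproterozoic, Neoproterozoic, Paleozoic

End of Paleoproterozoic = 1600 Ma; start of Mesozoic = 251.902 Ma.
Gap = 1600 − 251.902 = 1348.098 Myr.
Eras wholly inside 1600–251.902 Ma: Mesoproterozoic (1600–1000), Neoproterozoic (1000–538.8), Paleozoic (538.8–251.902).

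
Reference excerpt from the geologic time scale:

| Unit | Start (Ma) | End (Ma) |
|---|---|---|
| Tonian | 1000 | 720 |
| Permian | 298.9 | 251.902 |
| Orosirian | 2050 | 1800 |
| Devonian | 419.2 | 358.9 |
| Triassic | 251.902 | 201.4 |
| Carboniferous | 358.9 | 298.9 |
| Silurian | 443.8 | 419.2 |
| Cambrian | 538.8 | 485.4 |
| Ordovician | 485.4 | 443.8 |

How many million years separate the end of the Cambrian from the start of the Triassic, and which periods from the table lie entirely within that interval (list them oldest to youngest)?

233.498 million years; Ordovician, Silurian, Devonian, Carboniferous, Permian

The Cambrian closes at 485.4 Ma and the Triassic opens at 251.902 Ma, so the interval is 485.4 − 251.902 = 233.498 Myr.
A period fits inside if it starts at or after 485.4 Ma and ends at or before 251.902 Ma; oldest first that gives Ordovician, Silurian, Devonian, Carboniferous, Permian.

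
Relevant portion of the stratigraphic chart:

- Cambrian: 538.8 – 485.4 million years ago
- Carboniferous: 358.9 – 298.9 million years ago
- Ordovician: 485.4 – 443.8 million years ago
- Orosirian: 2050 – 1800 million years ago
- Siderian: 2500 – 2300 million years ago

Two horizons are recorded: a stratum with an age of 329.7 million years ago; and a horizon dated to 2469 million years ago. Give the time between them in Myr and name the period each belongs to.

Elapsed time: 2469 − 329.7 = 2139.3 Myr.
329.7 Ma lies within 358.9–298.9 Ma: Carboniferous.
2469 Ma lies within 2500–2300 Ma: Siderian.

2139.3 million years apart; the first in the Carboniferous, the second in the Siderian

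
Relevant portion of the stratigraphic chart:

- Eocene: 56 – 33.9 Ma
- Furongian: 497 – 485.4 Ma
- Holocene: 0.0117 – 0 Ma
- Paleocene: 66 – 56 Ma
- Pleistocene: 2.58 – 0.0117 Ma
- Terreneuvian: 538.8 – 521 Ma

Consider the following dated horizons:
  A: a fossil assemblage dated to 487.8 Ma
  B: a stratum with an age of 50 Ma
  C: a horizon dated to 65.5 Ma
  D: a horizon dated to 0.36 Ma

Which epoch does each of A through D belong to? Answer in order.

A: 487.8 Ma lies in 497–485.4 Ma, so Furongian.
B: 50 Ma lies in 56–33.9 Ma, so Eocene.
C: 65.5 Ma lies in 66–56 Ma, so Paleocene.
D: 0.36 Ma lies in 2.58–0.0117 Ma, so Pleistocene.

A — Furongian; B — Eocene; C — Paleocene; D — Pleistocene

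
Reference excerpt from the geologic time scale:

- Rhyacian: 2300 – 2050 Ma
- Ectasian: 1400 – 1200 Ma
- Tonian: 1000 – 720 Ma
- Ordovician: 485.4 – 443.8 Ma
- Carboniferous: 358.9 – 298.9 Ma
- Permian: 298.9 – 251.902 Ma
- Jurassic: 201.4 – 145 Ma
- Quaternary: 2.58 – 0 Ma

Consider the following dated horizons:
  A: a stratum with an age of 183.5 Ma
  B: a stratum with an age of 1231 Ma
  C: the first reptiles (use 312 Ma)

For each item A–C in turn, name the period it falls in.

Match each age against the start–end ranges in the excerpt: A = 183.5 Ma → Jurassic (201.4–145); B = 1231 Ma → Ectasian (1400–1200); C = 312 Ma → Carboniferous (358.9–298.9).

A — Jurassic; B — Ectasian; C — Carboniferous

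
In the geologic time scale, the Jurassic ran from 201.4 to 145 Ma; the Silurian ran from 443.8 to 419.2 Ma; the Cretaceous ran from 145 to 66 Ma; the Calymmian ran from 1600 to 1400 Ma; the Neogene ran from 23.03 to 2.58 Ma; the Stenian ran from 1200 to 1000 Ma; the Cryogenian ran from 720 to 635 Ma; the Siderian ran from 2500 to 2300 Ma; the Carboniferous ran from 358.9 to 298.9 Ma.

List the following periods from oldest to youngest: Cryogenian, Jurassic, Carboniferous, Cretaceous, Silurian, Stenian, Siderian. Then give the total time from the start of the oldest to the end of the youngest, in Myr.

From the excerpt: Cryogenian 720–635; Jurassic 201.4–145; Carboniferous 358.9–298.9; Cretaceous 145–66; Silurian 443.8–419.2; Stenian 1200–1000; Siderian 2500–2300 (Ma).
Larger Ma is earlier, so the oldest is Siderian and the youngest is Cretaceous; oldest to youngest: Siderian, Stenian, Cryogenian, Silurian, Carboniferous, Jurassic, Cretaceous.
Oldest start 2500 minus youngest end 66 gives 2434 Myr overall.

Siderian, Stenian, Cryogenian, Silurian, Carboniferous, Jurassic, Cretaceous; total span 2434 Myr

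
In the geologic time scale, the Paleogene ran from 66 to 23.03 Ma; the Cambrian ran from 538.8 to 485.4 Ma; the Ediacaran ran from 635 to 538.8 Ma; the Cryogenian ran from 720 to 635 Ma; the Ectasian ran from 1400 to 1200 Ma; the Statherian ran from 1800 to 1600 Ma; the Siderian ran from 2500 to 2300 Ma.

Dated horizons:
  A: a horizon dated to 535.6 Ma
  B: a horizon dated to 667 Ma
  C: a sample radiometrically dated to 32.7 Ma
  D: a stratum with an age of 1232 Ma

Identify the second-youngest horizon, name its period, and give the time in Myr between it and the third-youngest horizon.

Sorted youngest-first by Ma: C (32.7), A (535.6), B (667), D (1232).
The second youngest is A at 535.6 Ma, which lies in 538.8–485.4 Ma: the Cambrian.
The third youngest is B at 667 Ma; separation = |535.6 − 667| = 131.4 Myr.

A, in the Cambrian; 131.4 million years to B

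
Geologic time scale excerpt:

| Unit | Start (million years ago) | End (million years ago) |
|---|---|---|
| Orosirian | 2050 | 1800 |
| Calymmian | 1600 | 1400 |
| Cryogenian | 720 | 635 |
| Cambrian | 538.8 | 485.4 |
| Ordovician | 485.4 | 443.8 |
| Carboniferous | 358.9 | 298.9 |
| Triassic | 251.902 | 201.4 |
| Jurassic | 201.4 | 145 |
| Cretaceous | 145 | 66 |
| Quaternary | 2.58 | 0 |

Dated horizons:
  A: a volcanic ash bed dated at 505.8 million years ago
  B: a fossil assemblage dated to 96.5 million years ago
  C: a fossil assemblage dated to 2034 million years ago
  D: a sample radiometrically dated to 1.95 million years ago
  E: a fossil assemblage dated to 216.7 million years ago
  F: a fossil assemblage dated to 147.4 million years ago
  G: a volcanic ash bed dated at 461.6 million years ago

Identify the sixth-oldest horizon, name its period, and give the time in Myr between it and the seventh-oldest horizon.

B, in the Cretaceous; 94.55 million years to D

Sorted oldest-first by Ma: C (2034), A (505.8), G (461.6), E (216.7), F (147.4), B (96.5), D (1.95).
The sixth oldest is B at 96.5 Ma, which lies in 145–66 Ma: the Cretaceous.
The seventh oldest is D at 1.95 Ma; separation = |96.5 − 1.95| = 94.55 Myr.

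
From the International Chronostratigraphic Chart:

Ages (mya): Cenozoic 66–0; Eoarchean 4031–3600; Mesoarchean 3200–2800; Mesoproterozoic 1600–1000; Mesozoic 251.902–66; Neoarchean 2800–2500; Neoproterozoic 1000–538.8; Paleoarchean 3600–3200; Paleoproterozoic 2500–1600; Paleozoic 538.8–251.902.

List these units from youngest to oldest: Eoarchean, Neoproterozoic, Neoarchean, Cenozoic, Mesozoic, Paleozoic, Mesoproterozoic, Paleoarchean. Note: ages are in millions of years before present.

Sorting by start age (ascending Ma, since larger Ma = older): Cenozoic start 66, Mesozoic start 251.902, Paleozoic start 538.8, Neoproterozoic start 1000, Mesoproterozoic start 1600, Neoarchean start 2800, Paleoarchean start 3600, Eoarchean start 4031.

Cenozoic, Mesozoic, Paleozoic, Neoproterozoic, Mesoproterozoic, Neoarchean, Paleoarchean, Eoarchean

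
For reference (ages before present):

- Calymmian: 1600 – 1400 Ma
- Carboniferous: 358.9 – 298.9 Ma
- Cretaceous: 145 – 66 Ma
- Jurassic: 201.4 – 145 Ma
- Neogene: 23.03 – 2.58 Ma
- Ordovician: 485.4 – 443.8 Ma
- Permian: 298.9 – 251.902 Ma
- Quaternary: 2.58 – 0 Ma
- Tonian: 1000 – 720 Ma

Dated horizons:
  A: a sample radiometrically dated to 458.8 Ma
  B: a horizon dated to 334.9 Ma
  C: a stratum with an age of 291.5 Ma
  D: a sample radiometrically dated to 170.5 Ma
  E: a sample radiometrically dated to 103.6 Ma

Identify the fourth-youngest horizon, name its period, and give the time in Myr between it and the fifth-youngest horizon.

B, in the Carboniferous; 123.9 million years to A

Smaller Ma means younger, so youngest first: E 103.6 < D 170.5 < C 291.5 < B 334.9 < A 458.8.
Counting 4 along gives B (334.9 Ma); the excerpt puts that inside the Carboniferous, 358.9–298.9 Ma.
Next in line is A (458.8 Ma), and 458.8 − 334.9 = 123.9 Myr.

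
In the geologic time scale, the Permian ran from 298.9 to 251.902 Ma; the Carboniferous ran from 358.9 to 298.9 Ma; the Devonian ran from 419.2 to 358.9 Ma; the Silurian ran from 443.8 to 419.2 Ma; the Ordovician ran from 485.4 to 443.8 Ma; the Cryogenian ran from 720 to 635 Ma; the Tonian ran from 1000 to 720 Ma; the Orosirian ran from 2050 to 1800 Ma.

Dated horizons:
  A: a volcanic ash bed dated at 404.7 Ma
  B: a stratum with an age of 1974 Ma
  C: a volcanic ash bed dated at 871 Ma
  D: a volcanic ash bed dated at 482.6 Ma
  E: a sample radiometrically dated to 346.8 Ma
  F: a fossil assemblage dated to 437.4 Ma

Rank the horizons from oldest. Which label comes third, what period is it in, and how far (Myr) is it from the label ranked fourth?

Larger Ma means older, so oldest first: B 1974 > C 871 > D 482.6 > F 437.4 > A 404.7 > E 346.8.
Counting 3 along gives D (482.6 Ma); the excerpt puts that inside the Ordovician, 485.4–443.8 Ma.
Next in line is F (437.4 Ma), and 482.6 − 437.4 = 45.2 Myr.

D, in the Ordovician; 45.2 million years to F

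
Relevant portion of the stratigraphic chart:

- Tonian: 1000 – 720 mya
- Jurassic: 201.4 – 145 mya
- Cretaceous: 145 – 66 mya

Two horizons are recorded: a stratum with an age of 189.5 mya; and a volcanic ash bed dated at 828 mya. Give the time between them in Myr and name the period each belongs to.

638.5 million years apart; the first in the Jurassic, the second in the Tonian

Elapsed time: 828 − 189.5 = 638.5 Myr.
189.5 Ma lies within 201.4–145 Ma: Jurassic.
828 Ma lies within 1000–720 Ma: Tonian.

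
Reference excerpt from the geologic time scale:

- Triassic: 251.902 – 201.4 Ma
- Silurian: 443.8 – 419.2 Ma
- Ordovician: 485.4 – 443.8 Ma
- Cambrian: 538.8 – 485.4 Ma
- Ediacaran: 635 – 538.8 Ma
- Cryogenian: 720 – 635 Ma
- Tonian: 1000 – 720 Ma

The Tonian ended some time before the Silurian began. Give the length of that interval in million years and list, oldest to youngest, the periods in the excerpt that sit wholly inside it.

The Tonian closes at 720 Ma and the Silurian opens at 443.8 Ma, so the interval is 720 − 443.8 = 276.2 Myr.
A period fits inside if it starts at or after 720 Ma and ends at or before 443.8 Ma; oldest first that gives Cryogenian, Ediacaran, Cambrian, Ordovician.

276.2 million years; Cryogenian, Ediacaran, Cambrian, Ordovician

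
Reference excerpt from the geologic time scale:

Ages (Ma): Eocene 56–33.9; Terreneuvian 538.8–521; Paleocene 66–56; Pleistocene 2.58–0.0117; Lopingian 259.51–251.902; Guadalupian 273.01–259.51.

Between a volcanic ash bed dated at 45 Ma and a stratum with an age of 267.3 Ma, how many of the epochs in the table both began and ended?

267.3 Ma sits inside the Guadalupian (273.01–259.51) and 45 Ma inside the Eocene (56–33.9); neither of those is wholly between the two dates.
The listed epochs lying completely between them are Lopingian, Paleocene — 2 in all.

2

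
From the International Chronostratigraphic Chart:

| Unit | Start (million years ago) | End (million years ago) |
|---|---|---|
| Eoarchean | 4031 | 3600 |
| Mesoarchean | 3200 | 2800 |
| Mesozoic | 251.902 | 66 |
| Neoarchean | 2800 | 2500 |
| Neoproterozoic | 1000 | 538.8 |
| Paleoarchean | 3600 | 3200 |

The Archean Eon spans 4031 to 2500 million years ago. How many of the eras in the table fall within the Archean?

Eras inside 4031–2500 Ma: Eoarchean, Paleoarchean, Mesoarchean, Neoarchean — 4 in total.

4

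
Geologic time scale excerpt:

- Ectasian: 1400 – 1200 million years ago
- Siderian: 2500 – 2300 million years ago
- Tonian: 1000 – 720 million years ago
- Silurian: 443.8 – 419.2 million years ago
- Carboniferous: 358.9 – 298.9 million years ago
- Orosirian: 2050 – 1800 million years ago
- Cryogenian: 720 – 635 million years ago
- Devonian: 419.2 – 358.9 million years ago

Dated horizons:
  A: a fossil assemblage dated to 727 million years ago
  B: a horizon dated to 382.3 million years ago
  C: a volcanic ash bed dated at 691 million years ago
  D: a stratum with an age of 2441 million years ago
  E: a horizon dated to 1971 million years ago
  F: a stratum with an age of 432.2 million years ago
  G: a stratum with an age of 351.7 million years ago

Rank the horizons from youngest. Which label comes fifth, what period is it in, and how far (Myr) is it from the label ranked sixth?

A, in the Tonian; 1244 million years to E

Smaller Ma means younger, so youngest first: G 351.7 < B 382.3 < F 432.2 < C 691 < A 727 < E 1971 < D 2441.
Counting 5 along gives A (727 Ma); the excerpt puts that inside the Tonian, 1000–720 Ma.
Next in line is E (1971 Ma), and 1971 − 727 = 1244 Myr.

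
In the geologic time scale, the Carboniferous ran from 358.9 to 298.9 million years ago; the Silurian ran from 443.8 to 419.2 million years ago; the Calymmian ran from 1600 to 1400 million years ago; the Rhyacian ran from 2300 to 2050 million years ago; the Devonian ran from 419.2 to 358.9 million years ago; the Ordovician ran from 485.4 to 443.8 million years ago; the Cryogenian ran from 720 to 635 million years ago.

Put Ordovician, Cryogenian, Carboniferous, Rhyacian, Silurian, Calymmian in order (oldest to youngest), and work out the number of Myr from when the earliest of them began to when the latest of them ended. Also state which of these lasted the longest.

Start ages (Ma): Rhyacian 2300, Calymmian 1600, Cryogenian 720, Ordovician 485.4, Silurian 443.8, Carboniferous 358.9.
Ordered oldest to youngest: Rhyacian, Calymmian, Cryogenian, Ordovician, Silurian, Carboniferous.
Span = 2300 − 298.9 = 2001.1 Myr.
Durations: Rhyacian 250, Calymmian 200, Carboniferous 60, Cryogenian 85, Silurian 24.6, Ordovician 41.6 → longest is Rhyacian (250 Myr).

Rhyacian, Calymmian, Cryogenian, Ordovician, Silurian, Carboniferous; total span 2001.1 Myr; longest is Rhyacian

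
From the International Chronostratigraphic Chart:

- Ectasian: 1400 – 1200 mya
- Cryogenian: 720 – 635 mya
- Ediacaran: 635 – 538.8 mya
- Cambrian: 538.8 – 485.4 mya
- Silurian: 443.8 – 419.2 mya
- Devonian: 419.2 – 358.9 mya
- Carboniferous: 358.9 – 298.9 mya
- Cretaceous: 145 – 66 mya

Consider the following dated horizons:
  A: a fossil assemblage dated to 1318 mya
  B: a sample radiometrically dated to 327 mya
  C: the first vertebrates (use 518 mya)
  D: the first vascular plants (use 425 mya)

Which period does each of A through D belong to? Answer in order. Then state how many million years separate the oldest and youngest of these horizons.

A — Ectasian; B — Carboniferous; C — Cambrian; D — Silurian; span 991 million years

A: 1318 Ma lies in 1400–1200 Ma, so Ectasian.
B: 327 Ma lies in 358.9–298.9 Ma, so Carboniferous.
C: 518 Ma lies in 538.8–485.4 Ma, so Cambrian.
D: 425 Ma lies in 443.8–419.2 Ma, so Silurian.
Oldest = 1318 Ma, youngest = 327 Ma → span 991 Myr.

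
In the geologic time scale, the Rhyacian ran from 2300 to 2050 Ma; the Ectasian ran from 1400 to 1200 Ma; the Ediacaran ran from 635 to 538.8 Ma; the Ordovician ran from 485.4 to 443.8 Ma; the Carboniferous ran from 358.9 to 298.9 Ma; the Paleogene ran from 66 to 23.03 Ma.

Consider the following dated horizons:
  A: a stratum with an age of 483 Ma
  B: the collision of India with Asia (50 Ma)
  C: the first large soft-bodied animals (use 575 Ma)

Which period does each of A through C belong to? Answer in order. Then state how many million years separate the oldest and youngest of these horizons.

A — Ordovician; B — Paleogene; C — Ediacaran; span 525 million years

A: 483 Ma lies in 485.4–443.8 Ma, so Ordovician.
B: 50 Ma lies in 66–23.03 Ma, so Paleogene.
C: 575 Ma lies in 635–538.8 Ma, so Ediacaran.
Oldest = 575 Ma, youngest = 50 Ma → span 525 Myr.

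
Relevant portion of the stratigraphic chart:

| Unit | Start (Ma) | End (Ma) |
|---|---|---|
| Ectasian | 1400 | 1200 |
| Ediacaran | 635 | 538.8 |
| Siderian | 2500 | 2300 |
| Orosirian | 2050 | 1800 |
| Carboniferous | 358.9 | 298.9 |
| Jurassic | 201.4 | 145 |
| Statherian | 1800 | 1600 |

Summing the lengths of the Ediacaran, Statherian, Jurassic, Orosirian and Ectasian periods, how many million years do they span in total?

Duration is start − end for each: (635 − 538.8) + (1800 − 1600) + (201.4 − 145) + (2050 − 1800) + (1400 − 1200).
That is 96.2 + 200 + 56.4 + 250 + 200, which totals 802.6 million years.

802.6 million years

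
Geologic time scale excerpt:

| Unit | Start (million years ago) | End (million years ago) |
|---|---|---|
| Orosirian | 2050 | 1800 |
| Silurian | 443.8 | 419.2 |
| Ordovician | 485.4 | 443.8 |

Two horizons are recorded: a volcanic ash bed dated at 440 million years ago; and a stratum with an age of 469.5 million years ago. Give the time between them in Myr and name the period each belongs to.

Elapsed time: 469.5 − 440 = 29.5 Myr.
440 Ma lies within 443.8–419.2 Ma: Silurian.
469.5 Ma lies within 485.4–443.8 Ma: Ordovician.

29.5 million years apart; the first in the Silurian, the second in the Ordovician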